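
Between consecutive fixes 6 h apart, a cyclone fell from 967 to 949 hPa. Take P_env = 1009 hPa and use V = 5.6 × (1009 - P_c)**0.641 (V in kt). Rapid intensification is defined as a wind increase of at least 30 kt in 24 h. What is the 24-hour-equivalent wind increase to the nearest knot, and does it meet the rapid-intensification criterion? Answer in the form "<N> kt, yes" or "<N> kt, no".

V₁: ΔP = 42, V ≈ 5.6 × 42^0.641 ≈ 61.47 kt.
V₂: ΔP = 60, V ≈ 5.6 × 60^0.641 ≈ 77.27 kt.
ΔV over 6 h = 15.80 kt → 24 h equivalent = 15.80 × 24/6 ≈ 63.20 kt.
63 kt ≥ 30 kt ⇒ rapid intensification.

63 kt, yes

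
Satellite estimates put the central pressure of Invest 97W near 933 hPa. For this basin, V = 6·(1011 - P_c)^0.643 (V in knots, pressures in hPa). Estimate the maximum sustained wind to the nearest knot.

ΔP = 1011 − 933 = 78 hPa.
78^0.643 ≈ 16.467.
V ≈ 6 × 16.467 ≈ 98.8 kt.

99 kt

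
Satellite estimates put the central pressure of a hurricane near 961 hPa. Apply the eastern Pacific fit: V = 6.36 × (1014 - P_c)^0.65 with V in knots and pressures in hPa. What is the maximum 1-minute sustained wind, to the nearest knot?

84 kt

ΔP = 1014 − 961 = 53 hPa.
53^0.65 ≈ 13.206.
V ≈ 6.36 × 13.206 ≈ 84.0 kt.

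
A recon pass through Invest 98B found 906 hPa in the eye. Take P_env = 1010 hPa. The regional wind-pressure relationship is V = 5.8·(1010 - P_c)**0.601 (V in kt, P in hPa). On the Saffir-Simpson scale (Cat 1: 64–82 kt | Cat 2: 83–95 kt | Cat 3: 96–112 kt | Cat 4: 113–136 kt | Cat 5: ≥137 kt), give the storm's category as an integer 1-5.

ΔP = 1010 − 906 = 104 hPa.
V ≈ 5.8 × 104^0.601 = 5.8 × 16.30 ≈ 95 kt.
95 kt falls in the Category 2 band.

2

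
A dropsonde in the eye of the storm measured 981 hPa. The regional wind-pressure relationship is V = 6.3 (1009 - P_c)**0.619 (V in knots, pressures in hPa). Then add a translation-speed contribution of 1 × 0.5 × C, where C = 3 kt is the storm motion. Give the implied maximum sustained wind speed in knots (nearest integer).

ΔP = 1009 − 981 = 28 hPa.
28^0.619 ≈ 7.867.
V ≈ 6.3 × 7.867 ≈ 49.6 kt.
Translation term: 1 × 0.5 × 3 = 1.5 kt.
Corrected V ≈ 51.1 kt → 51 kt.

51 kt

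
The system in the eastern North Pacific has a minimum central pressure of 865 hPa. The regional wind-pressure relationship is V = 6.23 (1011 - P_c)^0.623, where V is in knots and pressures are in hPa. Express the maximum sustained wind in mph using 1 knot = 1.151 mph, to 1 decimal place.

159.9 mph

ΔP = 1011 − 865 = 146 hPa.
V ≈ 6.23 × 146^0.623 = 6.23 × 22.304 ≈ 138.957 kt.
138.957 × 1.151 ≈ 159.94 mph → 159.9 mph.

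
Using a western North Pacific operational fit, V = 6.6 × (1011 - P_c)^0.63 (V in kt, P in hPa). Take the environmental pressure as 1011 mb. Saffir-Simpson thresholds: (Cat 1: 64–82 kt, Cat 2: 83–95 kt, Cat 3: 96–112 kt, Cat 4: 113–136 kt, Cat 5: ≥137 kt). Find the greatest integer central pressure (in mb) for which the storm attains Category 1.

Category 1 begins at V = 64 kt.
Required ΔP = (64/6.6)^(1/0.63) = 9.697^1.587 ≈ 36.82 mb.
P_c ≤ 1011 − 36.82 = 974.18, so the highest integer P_c is 974 mb.

974 mb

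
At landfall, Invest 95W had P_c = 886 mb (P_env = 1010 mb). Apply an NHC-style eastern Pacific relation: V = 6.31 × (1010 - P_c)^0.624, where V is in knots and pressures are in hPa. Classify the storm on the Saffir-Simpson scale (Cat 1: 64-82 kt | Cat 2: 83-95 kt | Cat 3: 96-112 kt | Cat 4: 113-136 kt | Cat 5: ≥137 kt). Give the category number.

4

ΔP = 1010 − 886 = 124 mb.
V ≈ 6.31 × 124^0.624 = 6.31 × 20.24 ≈ 128 kt.
128 kt falls in the Category 4 band.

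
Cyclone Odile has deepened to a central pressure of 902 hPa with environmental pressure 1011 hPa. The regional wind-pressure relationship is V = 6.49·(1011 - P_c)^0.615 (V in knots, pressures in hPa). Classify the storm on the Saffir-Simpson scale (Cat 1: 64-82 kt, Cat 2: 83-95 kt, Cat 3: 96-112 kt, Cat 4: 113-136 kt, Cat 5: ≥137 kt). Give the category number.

ΔP = 1011 − 902 = 109 hPa.
V ≈ 6.49 × 109^0.615 = 6.49 × 17.91 ≈ 116 kt.
116 kt falls in the Category 4 band.

4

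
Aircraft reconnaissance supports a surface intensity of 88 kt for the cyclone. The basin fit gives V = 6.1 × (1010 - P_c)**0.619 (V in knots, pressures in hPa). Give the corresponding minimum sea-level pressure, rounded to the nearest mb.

935 mb

ΔP = (V / 6.1)^(1/0.619) = (88/6.1)^1.616.
88/6.1 = 14.426; 14.426^1.616 ≈ 74.58 mb.
P_c = 1010 − 74.58 = 935.42 ≈ 935 mb.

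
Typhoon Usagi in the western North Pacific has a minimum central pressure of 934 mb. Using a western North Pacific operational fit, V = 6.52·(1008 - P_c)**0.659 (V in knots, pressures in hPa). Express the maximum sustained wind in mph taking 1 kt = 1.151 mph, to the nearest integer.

128 mph

ΔP = 1008 − 934 = 74 mb.
V ≈ 6.52 × 74^0.659 = 6.52 × 17.054 ≈ 111.191 kt.
111.191 × 1.151 ≈ 127.98 mph → 128 mph.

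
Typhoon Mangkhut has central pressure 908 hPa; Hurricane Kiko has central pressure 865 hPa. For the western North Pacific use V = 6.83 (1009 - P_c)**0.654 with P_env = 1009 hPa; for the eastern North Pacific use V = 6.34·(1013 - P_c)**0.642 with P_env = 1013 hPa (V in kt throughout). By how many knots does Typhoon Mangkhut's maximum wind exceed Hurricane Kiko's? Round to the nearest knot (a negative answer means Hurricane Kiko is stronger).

-17 kt

Typhoon Mangkhut: ΔP = 101; V ≈ 6.83 × 101^0.654 ≈ 139.72 kt.
Hurricane Kiko: ΔP = 148; V ≈ 6.34 × 148^0.642 ≈ 156.82 kt.
Difference ≈ 139.72 − 156.82 = -17.10 → -17 kt.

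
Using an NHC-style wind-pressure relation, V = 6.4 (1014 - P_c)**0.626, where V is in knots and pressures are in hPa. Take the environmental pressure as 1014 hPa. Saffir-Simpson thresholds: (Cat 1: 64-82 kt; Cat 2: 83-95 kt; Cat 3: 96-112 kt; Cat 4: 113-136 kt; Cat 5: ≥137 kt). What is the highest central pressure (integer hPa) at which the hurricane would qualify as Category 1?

Category 1 begins at V = 64 kt.
Required ΔP = (64/6.4)^(1/0.626) = 10.000^1.597 ≈ 39.58 hPa.
P_c ≤ 1014 − 39.58 = 974.42, so the highest integer P_c is 974 hPa.

974 hPa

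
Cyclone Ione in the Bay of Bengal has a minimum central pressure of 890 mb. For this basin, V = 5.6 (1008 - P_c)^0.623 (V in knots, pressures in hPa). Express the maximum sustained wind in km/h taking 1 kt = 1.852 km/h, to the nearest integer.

203 km/h

ΔP = 1008 − 890 = 118 mb.
V ≈ 5.6 × 118^0.623 = 5.6 × 19.534 ≈ 109.388 kt.
109.388 × 1.852 ≈ 202.59 km/h → 203 km/h.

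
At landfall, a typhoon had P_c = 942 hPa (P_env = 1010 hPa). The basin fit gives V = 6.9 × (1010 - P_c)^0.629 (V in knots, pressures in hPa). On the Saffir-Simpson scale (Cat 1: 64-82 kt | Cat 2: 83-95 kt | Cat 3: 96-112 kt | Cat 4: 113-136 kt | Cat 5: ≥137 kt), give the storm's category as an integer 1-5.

ΔP = 1010 − 942 = 68 hPa.
V ≈ 6.9 × 68^0.629 = 6.9 × 14.21 ≈ 98 kt.
98 kt falls in the Category 3 band.

3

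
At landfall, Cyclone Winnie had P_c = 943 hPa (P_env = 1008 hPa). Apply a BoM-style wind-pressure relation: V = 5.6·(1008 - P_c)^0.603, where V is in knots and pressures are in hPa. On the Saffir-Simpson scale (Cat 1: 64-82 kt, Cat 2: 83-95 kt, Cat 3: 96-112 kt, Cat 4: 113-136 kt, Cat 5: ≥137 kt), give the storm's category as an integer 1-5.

ΔP = 1008 − 943 = 65 hPa.
V ≈ 5.6 × 65^0.603 = 5.6 × 12.39 ≈ 69 kt.
69 kt falls in the Category 1 band.

1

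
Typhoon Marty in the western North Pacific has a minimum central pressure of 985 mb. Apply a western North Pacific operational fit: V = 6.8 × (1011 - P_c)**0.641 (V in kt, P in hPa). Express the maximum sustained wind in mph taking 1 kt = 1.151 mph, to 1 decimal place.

63.2 mph

ΔP = 1011 − 985 = 26 mb.
V ≈ 6.8 × 26^0.641 = 6.8 × 8.072 ≈ 54.892 kt.
54.892 × 1.151 ≈ 63.18 mph → 63.2 mph.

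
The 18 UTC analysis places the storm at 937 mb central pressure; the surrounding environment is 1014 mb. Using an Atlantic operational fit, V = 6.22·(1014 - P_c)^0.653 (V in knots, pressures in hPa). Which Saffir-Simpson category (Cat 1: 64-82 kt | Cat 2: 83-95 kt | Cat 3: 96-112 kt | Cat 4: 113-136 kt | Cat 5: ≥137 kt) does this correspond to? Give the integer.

3

ΔP = 1014 − 937 = 77 mb.
V ≈ 6.22 × 77^0.653 = 6.22 × 17.06 ≈ 106 kt.
106 kt falls in the Category 3 band.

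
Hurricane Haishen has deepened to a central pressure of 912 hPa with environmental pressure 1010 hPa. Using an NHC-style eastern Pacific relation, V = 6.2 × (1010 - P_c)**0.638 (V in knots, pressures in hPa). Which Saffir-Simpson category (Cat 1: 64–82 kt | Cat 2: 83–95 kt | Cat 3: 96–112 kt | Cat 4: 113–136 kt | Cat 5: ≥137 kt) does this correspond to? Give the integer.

4

ΔP = 1010 − 912 = 98 hPa.
V ≈ 6.2 × 98^0.638 = 6.2 × 18.64 ≈ 116 kt.
116 kt falls in the Category 4 band.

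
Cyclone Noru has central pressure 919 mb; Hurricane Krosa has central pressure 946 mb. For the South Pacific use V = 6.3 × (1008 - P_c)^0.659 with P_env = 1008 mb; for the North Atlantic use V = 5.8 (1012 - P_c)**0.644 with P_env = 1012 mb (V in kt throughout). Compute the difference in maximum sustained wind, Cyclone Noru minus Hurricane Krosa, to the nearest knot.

Cyclone Noru: ΔP = 89; V ≈ 6.3 × 89^0.659 ≈ 121.34 kt.
Hurricane Krosa: ΔP = 66; V ≈ 5.8 × 66^0.644 ≈ 86.14 kt.
Difference ≈ 121.34 − 86.14 = 35.20 → 35 kt.

35 kt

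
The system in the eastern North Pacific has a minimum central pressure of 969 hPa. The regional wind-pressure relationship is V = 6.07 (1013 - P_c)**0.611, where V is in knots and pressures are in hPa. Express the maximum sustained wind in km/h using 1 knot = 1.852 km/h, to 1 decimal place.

ΔP = 1013 − 969 = 44 hPa.
V ≈ 6.07 × 44^0.611 = 6.07 × 10.096 ≈ 61.283 kt.
61.283 × 1.852 ≈ 113.50 km/h → 113.5 km/h.

113.5 km/h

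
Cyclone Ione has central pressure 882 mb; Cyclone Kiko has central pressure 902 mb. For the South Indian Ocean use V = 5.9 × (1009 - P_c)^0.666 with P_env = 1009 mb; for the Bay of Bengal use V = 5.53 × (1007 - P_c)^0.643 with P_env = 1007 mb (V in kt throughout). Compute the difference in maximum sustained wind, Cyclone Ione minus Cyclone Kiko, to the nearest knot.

Cyclone Ione: ΔP = 127; V ≈ 5.9 × 127^0.666 ≈ 148.59 kt.
Cyclone Kiko: ΔP = 105; V ≈ 5.53 × 105^0.643 ≈ 110.24 kt.
Difference ≈ 148.59 − 110.24 = 38.35 → 38 kt.

38 kt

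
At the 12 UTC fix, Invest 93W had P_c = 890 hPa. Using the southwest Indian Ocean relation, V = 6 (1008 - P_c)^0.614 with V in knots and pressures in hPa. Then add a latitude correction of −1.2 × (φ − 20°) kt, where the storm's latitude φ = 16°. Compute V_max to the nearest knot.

ΔP = 1008 − 890 = 118 hPa.
118^0.614 ≈ 18.713.
V ≈ 6 × 18.713 ≈ 112.3 kt.
Latitude correction: −1.2 × (16 − 20) = 4.8 kt.
Corrected V ≈ 117.1 kt → 117 kt.

117 kt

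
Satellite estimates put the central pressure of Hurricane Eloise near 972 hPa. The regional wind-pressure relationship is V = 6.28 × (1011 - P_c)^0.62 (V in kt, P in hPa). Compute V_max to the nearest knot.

61 kt

ΔP = 1011 − 972 = 39 hPa.
39^0.62 ≈ 9.693.
V ≈ 6.28 × 9.693 ≈ 60.9 kt.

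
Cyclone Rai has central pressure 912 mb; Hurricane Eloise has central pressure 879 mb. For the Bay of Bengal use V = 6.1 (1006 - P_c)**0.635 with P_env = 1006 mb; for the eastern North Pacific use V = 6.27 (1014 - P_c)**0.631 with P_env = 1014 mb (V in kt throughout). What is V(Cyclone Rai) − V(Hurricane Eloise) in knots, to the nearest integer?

-29 kt

Cyclone Rai: ΔP = 94; V ≈ 6.1 × 94^0.635 ≈ 109.21 kt.
Hurricane Eloise: ΔP = 135; V ≈ 6.27 × 135^0.631 ≈ 138.52 kt.
Difference ≈ 109.21 − 138.52 = -29.31 → -29 kt.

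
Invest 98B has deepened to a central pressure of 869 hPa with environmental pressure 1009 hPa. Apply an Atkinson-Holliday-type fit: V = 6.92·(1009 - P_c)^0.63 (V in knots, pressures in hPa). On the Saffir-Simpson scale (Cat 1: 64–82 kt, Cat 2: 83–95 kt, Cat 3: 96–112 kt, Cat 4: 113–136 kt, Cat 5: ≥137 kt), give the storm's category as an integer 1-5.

5

ΔP = 1009 − 869 = 140 hPa.
V ≈ 6.92 × 140^0.63 = 6.92 × 22.49 ≈ 156 kt.
156 kt falls in the Category 5 band.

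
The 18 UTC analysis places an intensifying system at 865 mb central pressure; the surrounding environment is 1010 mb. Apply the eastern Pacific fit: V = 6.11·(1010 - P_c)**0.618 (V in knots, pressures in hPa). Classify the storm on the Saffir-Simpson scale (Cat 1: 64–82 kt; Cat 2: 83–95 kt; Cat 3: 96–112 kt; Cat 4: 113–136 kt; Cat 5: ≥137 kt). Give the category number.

4

ΔP = 1010 − 865 = 145 mb.
V ≈ 6.11 × 145^0.618 = 6.11 × 21.66 ≈ 132 kt.
132 kt falls in the Category 4 band.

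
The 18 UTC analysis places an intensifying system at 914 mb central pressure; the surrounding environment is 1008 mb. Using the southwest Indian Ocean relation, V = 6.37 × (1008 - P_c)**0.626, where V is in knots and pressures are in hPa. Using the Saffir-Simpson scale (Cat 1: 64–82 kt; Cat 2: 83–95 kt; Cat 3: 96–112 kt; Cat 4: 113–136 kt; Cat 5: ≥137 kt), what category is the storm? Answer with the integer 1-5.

3

ΔP = 1008 − 914 = 94 mb.
V ≈ 6.37 × 94^0.626 = 6.37 × 17.19 ≈ 109 kt.
109 kt falls in the Category 3 band.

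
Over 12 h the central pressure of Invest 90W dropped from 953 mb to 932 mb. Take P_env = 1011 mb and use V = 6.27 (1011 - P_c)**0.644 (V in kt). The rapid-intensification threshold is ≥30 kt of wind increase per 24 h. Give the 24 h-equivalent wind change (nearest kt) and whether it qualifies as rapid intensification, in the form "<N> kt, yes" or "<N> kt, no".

V₁: ΔP = 58, V ≈ 6.27 × 58^0.644 ≈ 85.69 kt.
V₂: ΔP = 79, V ≈ 6.27 × 79^0.644 ≈ 104.55 kt.
ΔV over 12 h = 18.86 kt → 24 h equivalent = 18.86 × 24/12 ≈ 37.72 kt.
38 kt ≥ 30 kt ⇒ rapid intensification.

38 kt, yes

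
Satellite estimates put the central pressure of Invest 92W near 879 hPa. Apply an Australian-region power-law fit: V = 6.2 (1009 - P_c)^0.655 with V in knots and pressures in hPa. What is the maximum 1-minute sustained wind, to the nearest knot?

150 kt

ΔP = 1009 − 879 = 130 hPa.
130^0.655 ≈ 24.246.
V ≈ 6.2 × 24.246 ≈ 150.3 kt.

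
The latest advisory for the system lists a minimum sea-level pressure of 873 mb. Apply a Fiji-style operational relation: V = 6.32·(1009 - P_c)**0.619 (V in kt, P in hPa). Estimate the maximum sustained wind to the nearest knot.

132 kt

ΔP = 1009 − 873 = 136 mb.
136^0.619 ≈ 20.925.
V ≈ 6.32 × 20.925 ≈ 132.2 kt.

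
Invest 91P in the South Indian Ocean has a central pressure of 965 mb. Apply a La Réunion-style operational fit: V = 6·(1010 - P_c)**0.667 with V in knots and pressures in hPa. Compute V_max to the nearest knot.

ΔP = 1010 − 965 = 45 mb.
45^0.667 ≈ 12.668.
V ≈ 6 × 12.668 ≈ 76.0 kt.

76 kt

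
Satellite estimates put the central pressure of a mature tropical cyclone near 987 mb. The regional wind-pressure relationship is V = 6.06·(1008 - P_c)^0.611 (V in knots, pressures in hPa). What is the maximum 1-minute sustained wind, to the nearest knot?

ΔP = 1008 − 987 = 21 mb.
21^0.611 ≈ 6.425.
V ≈ 6.06 × 6.425 ≈ 38.9 kt.

39 kt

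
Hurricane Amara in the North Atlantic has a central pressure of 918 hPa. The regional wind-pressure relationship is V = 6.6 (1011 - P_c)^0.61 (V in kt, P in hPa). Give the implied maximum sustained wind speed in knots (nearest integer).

ΔP = 1011 − 918 = 93 hPa.
93^0.61 ≈ 15.877.
V ≈ 6.6 × 15.877 ≈ 104.8 kt.

105 kt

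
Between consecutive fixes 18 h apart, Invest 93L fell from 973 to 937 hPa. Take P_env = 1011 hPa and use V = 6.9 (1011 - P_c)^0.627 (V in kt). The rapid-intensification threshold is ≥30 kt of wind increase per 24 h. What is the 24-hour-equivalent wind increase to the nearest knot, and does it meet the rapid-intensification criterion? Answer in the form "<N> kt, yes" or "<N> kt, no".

47 kt, yes

V₁: ΔP = 38, V ≈ 6.9 × 38^0.627 ≈ 67.51 kt.
V₂: ΔP = 74, V ≈ 6.9 × 74^0.627 ≈ 102.53 kt.
ΔV over 18 h = 35.02 kt → 24 h equivalent = 35.02 × 24/18 ≈ 46.69 kt.
47 kt ≥ 30 kt ⇒ rapid intensification.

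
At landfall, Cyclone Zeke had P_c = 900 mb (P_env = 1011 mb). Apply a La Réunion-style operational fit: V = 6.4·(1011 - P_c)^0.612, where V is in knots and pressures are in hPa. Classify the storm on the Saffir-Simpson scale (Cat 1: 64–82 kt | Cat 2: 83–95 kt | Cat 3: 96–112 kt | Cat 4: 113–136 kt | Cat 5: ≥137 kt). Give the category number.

ΔP = 1011 − 900 = 111 mb.
V ≈ 6.4 × 111^0.612 = 6.4 × 17.85 ≈ 114 kt.
114 kt falls in the Category 4 band.

4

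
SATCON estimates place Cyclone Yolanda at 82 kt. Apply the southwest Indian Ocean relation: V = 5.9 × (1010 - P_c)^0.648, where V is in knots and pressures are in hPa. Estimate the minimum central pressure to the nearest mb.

952 mb

ΔP = (V / 5.9)^(1/0.648) = (82/5.9)^1.543.
82/5.9 = 13.898; 13.898^1.543 ≈ 58.05 mb.
P_c = 1010 − 58.05 = 951.95 ≈ 952 mb.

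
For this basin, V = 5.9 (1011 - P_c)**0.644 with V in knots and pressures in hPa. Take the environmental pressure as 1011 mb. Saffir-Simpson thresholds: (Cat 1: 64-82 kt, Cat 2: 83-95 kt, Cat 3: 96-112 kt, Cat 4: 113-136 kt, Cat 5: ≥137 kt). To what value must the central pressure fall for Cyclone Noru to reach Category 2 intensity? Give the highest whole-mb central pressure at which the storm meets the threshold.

Category 2 begins at V = 83 kt.
Required ΔP = (83/5.9)^(1/0.644) = 14.068^1.553 ≈ 60.67 mb.
P_c ≤ 1011 − 60.67 = 950.33, so the highest integer P_c is 950 mb.

950 mb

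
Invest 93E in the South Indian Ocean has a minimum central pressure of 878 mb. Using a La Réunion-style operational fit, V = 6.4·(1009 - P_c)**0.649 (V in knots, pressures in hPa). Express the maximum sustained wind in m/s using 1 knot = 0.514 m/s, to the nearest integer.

ΔP = 1009 − 878 = 131 mb.
V ≈ 6.4 × 131^0.649 = 6.4 × 23.665 ≈ 151.457 kt.
151.457 × 0.514 ≈ 77.85 m/s → 78 m/s.

78 m/s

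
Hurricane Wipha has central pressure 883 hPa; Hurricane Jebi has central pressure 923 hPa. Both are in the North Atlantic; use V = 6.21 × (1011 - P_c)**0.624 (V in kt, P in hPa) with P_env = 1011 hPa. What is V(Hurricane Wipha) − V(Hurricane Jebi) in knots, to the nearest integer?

27 kt

Hurricane Wipha: ΔP = 128; V ≈ 6.21 × 128^0.624 ≈ 128.23 kt.
Hurricane Jebi: ΔP = 88; V ≈ 6.21 × 88^0.624 ≈ 101.50 kt.
Difference ≈ 128.23 − 101.50 = 26.73 → 27 kt.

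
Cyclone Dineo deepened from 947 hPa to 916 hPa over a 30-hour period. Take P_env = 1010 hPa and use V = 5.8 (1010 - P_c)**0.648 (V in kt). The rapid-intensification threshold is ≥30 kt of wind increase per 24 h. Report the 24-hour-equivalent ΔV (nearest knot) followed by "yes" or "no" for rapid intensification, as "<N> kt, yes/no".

20 kt, no

V₁: ΔP = 63, V ≈ 5.8 × 63^0.648 ≈ 85.00 kt.
V₂: ΔP = 94, V ≈ 5.8 × 94^0.648 ≈ 110.16 kt.
ΔV over 30 h = 25.16 kt → 24 h equivalent = 25.16 × 24/30 ≈ 20.13 kt.
20 kt < 30 kt ⇒ not rapid intensification.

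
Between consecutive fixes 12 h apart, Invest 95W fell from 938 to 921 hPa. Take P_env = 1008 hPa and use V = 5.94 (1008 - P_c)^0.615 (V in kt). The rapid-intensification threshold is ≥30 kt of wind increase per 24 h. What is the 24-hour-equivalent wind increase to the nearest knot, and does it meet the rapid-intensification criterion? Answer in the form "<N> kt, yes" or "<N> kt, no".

23 kt, no

V₁: ΔP = 70, V ≈ 5.94 × 70^0.615 ≈ 81.01 kt.
V₂: ΔP = 87, V ≈ 5.94 × 87^0.615 ≈ 92.60 kt.
ΔV over 12 h = 11.59 kt → 24 h equivalent = 11.59 × 24/12 ≈ 23.18 kt.
23 kt < 30 kt ⇒ not rapid intensification.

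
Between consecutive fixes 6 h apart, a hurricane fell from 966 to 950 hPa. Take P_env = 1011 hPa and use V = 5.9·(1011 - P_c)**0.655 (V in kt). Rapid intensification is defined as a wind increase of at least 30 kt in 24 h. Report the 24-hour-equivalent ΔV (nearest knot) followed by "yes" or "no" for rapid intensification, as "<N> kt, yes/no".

63 kt, yes

V₁: ΔP = 45, V ≈ 5.9 × 45^0.655 ≈ 71.40 kt.
V₂: ΔP = 61, V ≈ 5.9 × 61^0.655 ≈ 87.15 kt.
ΔV over 6 h = 15.75 kt → 24 h equivalent = 15.75 × 24/6 ≈ 63.00 kt.
63 kt ≥ 30 kt ⇒ rapid intensification.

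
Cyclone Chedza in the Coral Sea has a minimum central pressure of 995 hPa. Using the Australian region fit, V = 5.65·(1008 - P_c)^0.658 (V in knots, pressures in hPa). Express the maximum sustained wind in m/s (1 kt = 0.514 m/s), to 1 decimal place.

15.7 m/s

ΔP = 1008 − 995 = 13 hPa.
V ≈ 5.65 × 13^0.658 = 5.65 × 5.407 ≈ 30.551 kt.
30.551 × 0.514 ≈ 15.70 m/s → 15.7 m/s.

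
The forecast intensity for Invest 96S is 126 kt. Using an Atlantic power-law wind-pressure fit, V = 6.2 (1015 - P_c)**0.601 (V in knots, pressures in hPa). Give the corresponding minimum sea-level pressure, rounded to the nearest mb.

ΔP = (V / 6.2)^(1/0.601) = (126/6.2)^1.664.
126/6.2 = 20.323; 20.323^1.664 ≈ 150.09 mb.
P_c = 1015 − 150.09 = 864.91 ≈ 865 mb.

865 mb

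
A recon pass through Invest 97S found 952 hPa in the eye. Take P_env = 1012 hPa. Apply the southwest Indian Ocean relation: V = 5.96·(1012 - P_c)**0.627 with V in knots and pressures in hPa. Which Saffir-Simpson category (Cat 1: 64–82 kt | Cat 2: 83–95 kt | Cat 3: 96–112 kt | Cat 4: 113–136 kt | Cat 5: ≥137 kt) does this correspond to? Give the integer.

1

ΔP = 1012 − 952 = 60 hPa.
V ≈ 5.96 × 60^0.627 = 5.96 × 13.03 ≈ 78 kt.
78 kt falls in the Category 1 band.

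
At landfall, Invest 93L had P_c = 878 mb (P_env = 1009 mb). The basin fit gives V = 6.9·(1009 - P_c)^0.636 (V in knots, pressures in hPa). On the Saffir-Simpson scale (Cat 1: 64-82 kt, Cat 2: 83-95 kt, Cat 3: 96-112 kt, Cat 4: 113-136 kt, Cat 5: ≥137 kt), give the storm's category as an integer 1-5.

ΔP = 1009 − 878 = 131 mb.
V ≈ 6.9 × 131^0.636 = 6.9 × 22.21 ≈ 153 kt.
153 kt falls in the Category 5 band.

5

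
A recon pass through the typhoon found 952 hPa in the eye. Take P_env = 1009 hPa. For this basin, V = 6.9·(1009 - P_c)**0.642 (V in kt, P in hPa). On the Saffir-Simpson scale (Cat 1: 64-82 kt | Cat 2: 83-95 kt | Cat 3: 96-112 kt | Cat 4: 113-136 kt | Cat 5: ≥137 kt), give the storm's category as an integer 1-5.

ΔP = 1009 − 952 = 57 hPa.
V ≈ 6.9 × 57^0.642 = 6.9 × 13.41 ≈ 92 kt.
92 kt falls in the Category 2 band.

2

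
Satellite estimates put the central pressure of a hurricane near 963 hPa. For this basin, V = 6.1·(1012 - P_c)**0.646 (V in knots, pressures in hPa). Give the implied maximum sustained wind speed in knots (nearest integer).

75 kt

ΔP = 1012 − 963 = 49 hPa.
49^0.646 ≈ 12.356.
V ≈ 6.1 × 12.356 ≈ 75.4 kt.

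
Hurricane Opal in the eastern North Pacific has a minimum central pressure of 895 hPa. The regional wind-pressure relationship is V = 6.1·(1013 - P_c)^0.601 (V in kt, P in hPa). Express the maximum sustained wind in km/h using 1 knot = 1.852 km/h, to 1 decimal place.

ΔP = 1013 − 895 = 118 hPa.
V ≈ 6.1 × 118^0.601 = 6.1 × 17.587 ≈ 107.283 kt.
107.283 × 1.852 ≈ 198.69 km/h → 198.7 km/h.

198.7 km/h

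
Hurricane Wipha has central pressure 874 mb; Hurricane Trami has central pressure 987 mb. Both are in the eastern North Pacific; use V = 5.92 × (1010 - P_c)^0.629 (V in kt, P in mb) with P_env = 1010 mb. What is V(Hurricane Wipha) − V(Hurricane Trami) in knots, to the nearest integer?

Hurricane Wipha: ΔP = 136; V ≈ 5.92 × 136^0.629 ≈ 130.11 kt.
Hurricane Trami: ΔP = 23; V ≈ 5.92 × 23^0.629 ≈ 42.54 kt.
Difference ≈ 130.11 − 42.54 = 87.57 → 88 kt.

88 kt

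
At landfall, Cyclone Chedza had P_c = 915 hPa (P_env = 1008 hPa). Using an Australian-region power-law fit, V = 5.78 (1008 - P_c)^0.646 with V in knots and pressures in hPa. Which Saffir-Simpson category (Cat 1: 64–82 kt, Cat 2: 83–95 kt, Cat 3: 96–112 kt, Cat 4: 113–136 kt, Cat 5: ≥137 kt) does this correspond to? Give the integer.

3

ΔP = 1008 − 915 = 93 hPa.
V ≈ 5.78 × 93^0.646 = 5.78 × 18.69 ≈ 108 kt.
108 kt falls in the Category 3 band.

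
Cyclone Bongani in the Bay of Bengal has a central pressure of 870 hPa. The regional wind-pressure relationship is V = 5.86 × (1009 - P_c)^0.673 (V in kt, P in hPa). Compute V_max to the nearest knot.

162 kt

ΔP = 1009 − 870 = 139 hPa.
139^0.673 ≈ 27.685.
V ≈ 5.86 × 27.685 ≈ 162.2 kt.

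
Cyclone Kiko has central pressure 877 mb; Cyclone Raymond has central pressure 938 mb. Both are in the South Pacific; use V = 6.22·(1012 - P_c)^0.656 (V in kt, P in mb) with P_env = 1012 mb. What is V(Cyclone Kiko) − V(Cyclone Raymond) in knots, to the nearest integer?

Cyclone Kiko: ΔP = 135; V ≈ 6.22 × 135^0.656 ≈ 155.34 kt.
Cyclone Raymond: ΔP = 74; V ≈ 6.22 × 74^0.656 ≈ 104.71 kt.
Difference ≈ 155.34 − 104.71 = 50.63 → 51 kt.

51 kt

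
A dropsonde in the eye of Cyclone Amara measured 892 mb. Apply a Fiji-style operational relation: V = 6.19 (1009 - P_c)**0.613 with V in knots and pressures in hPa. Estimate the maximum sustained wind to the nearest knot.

ΔP = 1009 − 892 = 117 mb.
117^0.613 ≈ 18.527.
V ≈ 6.19 × 18.527 ≈ 114.7 kt.

115 kt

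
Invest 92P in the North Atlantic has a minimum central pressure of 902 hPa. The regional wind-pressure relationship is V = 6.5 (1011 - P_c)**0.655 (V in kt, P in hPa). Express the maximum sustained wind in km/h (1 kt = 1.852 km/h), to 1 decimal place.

ΔP = 1011 − 902 = 109 hPa.
V ≈ 6.5 × 109^0.655 = 6.5 × 21.603 ≈ 140.420 kt.
140.420 × 1.852 ≈ 260.06 km/h → 260.1 km/h.

260.1 km/h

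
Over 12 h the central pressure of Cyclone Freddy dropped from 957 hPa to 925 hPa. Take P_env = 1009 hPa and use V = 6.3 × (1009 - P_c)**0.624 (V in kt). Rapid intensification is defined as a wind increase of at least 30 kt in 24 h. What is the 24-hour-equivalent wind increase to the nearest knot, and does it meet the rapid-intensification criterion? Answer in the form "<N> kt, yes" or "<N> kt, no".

V₁: ΔP = 52, V ≈ 6.3 × 52^0.624 ≈ 74.15 kt.
V₂: ΔP = 84, V ≈ 6.3 × 84^0.624 ≈ 100.02 kt.
ΔV over 12 h = 25.87 kt → 24 h equivalent = 25.87 × 24/12 ≈ 51.74 kt.
52 kt ≥ 30 kt ⇒ rapid intensification.

52 kt, yes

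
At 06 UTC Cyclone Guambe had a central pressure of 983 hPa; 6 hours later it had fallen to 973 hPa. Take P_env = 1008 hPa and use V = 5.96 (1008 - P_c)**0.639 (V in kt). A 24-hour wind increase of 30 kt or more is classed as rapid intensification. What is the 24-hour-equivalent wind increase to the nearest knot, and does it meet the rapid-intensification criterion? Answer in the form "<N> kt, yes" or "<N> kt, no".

45 kt, yes

V₁: ΔP = 25, V ≈ 5.96 × 25^0.639 ≈ 46.62 kt.
V₂: ΔP = 35, V ≈ 5.96 × 35^0.639 ≈ 57.80 kt.
ΔV over 6 h = 11.18 kt → 24 h equivalent = 11.18 × 24/6 ≈ 44.72 kt.
45 kt ≥ 30 kt ⇒ rapid intensification.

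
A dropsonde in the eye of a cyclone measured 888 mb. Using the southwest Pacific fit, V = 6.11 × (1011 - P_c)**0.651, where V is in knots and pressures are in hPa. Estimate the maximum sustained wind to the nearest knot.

140 kt

ΔP = 1011 − 888 = 123 mb.
123^0.651 ≈ 22.937.
V ≈ 6.11 × 22.937 ≈ 140.1 kt.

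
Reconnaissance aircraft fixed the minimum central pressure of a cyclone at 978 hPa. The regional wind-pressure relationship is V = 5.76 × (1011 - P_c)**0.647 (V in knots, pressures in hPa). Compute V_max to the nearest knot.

ΔP = 1011 − 978 = 33 hPa.
33^0.647 ≈ 9.605.
V ≈ 5.76 × 9.605 ≈ 55.3 kt.

55 kt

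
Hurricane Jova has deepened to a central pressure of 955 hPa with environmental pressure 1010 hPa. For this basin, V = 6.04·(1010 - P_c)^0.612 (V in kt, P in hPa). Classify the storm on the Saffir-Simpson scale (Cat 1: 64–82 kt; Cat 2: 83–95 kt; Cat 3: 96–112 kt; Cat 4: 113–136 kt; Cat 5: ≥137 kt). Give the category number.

1

ΔP = 1010 − 955 = 55 hPa.
V ≈ 6.04 × 55^0.612 = 6.04 × 11.62 ≈ 70 kt.
70 kt falls in the Category 1 band.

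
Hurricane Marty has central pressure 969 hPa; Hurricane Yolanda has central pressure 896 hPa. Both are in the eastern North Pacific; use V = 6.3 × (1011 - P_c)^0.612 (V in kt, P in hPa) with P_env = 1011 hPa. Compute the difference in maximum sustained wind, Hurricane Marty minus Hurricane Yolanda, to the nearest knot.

-53 kt

Hurricane Marty: ΔP = 42; V ≈ 6.3 × 42^0.612 ≈ 62.05 kt.
Hurricane Yolanda: ΔP = 115; V ≈ 6.3 × 115^0.612 ≈ 114.94 kt.
Difference ≈ 62.05 − 114.94 = -52.89 → -53 kt.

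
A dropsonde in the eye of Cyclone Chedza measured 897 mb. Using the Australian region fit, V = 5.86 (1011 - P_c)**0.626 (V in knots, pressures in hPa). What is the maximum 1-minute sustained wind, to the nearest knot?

ΔP = 1011 − 897 = 114 mb.
114^0.626 ≈ 19.392.
V ≈ 5.86 × 19.392 ≈ 113.6 kt.

114 kt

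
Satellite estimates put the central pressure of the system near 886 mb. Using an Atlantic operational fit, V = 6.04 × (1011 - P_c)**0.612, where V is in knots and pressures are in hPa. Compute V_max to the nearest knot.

116 kt

ΔP = 1011 − 886 = 125 mb.
125^0.612 ≈ 19.200.
V ≈ 6.04 × 19.200 ≈ 116.0 kt.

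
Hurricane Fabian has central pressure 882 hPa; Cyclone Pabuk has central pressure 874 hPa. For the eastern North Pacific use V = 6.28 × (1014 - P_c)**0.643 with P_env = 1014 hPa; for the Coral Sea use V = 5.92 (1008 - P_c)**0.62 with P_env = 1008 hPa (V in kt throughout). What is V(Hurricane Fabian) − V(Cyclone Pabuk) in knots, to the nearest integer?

Hurricane Fabian: ΔP = 132; V ≈ 6.28 × 132^0.643 ≈ 145.04 kt.
Cyclone Pabuk: ΔP = 134; V ≈ 5.92 × 134^0.62 ≈ 123.35 kt.
Difference ≈ 145.04 − 123.35 = 21.69 → 22 kt.

22 kt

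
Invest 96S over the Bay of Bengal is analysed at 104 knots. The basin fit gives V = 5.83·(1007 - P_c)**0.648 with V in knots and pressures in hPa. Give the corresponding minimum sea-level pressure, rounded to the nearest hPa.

922 hPa

ΔP = (V / 5.83)^(1/0.648) = (104/5.83)^1.543.
104/5.83 = 17.839; 17.839^1.543 ≈ 85.33 hPa.
P_c = 1007 − 85.33 = 921.67 ≈ 922 hPa.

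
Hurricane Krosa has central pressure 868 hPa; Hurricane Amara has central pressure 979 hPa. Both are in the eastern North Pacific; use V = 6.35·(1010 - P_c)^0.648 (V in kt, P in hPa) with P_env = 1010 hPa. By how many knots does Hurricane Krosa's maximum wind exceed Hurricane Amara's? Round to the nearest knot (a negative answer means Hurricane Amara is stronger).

Hurricane Krosa: ΔP = 142; V ≈ 6.35 × 142^0.648 ≈ 157.56 kt.
Hurricane Amara: ΔP = 31; V ≈ 6.35 × 31^0.648 ≈ 58.77 kt.
Difference ≈ 157.56 − 58.77 = 98.79 → 99 kt.

99 kt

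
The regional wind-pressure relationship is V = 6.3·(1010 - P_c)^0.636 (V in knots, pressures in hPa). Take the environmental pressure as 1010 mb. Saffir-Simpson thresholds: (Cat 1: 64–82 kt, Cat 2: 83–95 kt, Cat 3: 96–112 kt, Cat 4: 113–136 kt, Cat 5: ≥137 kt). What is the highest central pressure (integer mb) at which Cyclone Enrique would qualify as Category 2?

952 mb

Category 2 begins at V = 83 kt.
Required ΔP = (83/6.3)^(1/0.636) = 13.175^1.572 ≈ 57.62 mb.
P_c ≤ 1010 − 57.62 = 952.38, so the highest integer P_c is 952 mb.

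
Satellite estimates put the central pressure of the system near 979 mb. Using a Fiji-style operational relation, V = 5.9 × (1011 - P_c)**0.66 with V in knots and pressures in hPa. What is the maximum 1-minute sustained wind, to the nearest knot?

58 kt

ΔP = 1011 − 979 = 32 mb.
32^0.66 ≈ 9.849.
V ≈ 5.9 × 9.849 ≈ 58.1 kt.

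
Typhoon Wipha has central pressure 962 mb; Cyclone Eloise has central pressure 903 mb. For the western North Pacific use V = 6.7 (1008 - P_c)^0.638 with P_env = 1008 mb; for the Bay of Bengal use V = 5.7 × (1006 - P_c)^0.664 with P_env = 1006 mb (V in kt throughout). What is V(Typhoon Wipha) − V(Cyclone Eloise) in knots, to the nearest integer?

-47 kt

Typhoon Wipha: ΔP = 46; V ≈ 6.7 × 46^0.638 ≈ 77.08 kt.
Cyclone Eloise: ΔP = 103; V ≈ 5.7 × 103^0.664 ≈ 123.71 kt.
Difference ≈ 77.08 − 123.71 = -46.63 → -47 kt.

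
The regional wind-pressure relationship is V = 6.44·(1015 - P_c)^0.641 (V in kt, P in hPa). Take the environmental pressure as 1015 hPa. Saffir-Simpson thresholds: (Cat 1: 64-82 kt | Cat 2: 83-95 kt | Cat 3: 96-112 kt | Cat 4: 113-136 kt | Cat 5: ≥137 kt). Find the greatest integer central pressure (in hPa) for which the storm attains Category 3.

947 hPa

Category 3 begins at V = 96 kt.
Required ΔP = (96/6.44)^(1/0.641) = 14.907^1.560 ≈ 67.69 hPa.
P_c ≤ 1015 − 67.69 = 947.31, so the highest integer P_c is 947 hPa.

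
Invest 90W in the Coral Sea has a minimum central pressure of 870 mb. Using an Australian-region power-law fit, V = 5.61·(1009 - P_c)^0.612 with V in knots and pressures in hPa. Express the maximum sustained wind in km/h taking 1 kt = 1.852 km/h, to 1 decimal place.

212.9 km/h

ΔP = 1009 − 870 = 139 mb.
V ≈ 5.61 × 139^0.612 = 5.61 × 20.489 ≈ 114.944 kt.
114.944 × 1.852 ≈ 212.88 km/h → 212.9 km/h.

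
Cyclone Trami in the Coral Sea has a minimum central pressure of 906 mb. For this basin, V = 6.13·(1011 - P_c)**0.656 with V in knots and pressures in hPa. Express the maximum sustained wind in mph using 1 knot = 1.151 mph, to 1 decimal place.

149.4 mph

ΔP = 1011 − 906 = 105 mb.
V ≈ 6.13 × 105^0.656 = 6.13 × 21.179 ≈ 129.826 kt.
129.826 × 1.151 ≈ 149.43 mph → 149.4 mph.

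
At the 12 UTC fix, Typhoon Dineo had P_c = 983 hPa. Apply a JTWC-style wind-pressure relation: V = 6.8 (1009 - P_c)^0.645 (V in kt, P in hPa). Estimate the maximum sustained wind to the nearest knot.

56 kt

ΔP = 1009 − 983 = 26 hPa.
26^0.645 ≈ 8.178.
V ≈ 6.8 × 8.178 ≈ 55.6 kt.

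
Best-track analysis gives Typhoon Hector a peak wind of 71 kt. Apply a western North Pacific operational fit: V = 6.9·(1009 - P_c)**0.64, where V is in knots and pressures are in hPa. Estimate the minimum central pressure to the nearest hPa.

971 hPa

ΔP = (V / 6.9)^(1/0.64) = (71/6.9)^1.562.
71/6.9 = 10.290; 10.290^1.562 ≈ 38.18 hPa.
P_c = 1009 − 38.18 = 970.82 ≈ 971 hPa.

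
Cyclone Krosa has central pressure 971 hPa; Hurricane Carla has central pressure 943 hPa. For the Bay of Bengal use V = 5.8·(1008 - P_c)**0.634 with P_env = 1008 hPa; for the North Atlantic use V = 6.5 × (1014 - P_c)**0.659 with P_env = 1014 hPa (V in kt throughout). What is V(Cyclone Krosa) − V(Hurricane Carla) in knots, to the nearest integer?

-51 kt

Cyclone Krosa: ΔP = 37; V ≈ 5.8 × 37^0.634 ≈ 57.24 kt.
Hurricane Carla: ΔP = 71; V ≈ 6.5 × 71^0.659 ≈ 107.87 kt.
Difference ≈ 57.24 − 107.87 = -50.63 → -51 kt.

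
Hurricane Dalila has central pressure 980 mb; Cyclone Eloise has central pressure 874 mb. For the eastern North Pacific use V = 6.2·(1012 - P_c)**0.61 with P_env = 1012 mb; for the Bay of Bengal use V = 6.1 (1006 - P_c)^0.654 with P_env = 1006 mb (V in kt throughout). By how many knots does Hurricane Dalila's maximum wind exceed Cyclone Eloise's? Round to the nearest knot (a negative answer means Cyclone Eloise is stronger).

-97 kt

Hurricane Dalila: ΔP = 32; V ≈ 6.2 × 32^0.61 ≈ 51.35 kt.
Cyclone Eloise: ΔP = 132; V ≈ 6.1 × 132^0.654 ≈ 148.66 kt.
Difference ≈ 51.35 − 148.66 = -97.31 → -97 kt.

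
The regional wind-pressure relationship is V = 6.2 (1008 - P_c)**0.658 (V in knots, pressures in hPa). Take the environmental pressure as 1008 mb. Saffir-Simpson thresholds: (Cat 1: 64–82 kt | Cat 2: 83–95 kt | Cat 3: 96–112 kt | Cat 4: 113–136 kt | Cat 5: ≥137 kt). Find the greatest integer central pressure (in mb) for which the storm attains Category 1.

Category 1 begins at V = 64 kt.
Required ΔP = (64/6.2)^(1/0.658) = 10.323^1.520 ≈ 34.73 mb.
P_c ≤ 1008 − 34.73 = 973.27, so the highest integer P_c is 973 mb.

973 mb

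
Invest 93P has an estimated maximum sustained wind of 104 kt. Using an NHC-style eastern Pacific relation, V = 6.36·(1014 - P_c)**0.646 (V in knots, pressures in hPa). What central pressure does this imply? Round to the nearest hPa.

938 hPa

ΔP = (V / 6.36)^(1/0.646) = (104/6.36)^1.548.
104/6.36 = 16.352; 16.352^1.548 ≈ 75.61 hPa.
P_c = 1014 − 75.61 = 938.39 ≈ 938 hPa.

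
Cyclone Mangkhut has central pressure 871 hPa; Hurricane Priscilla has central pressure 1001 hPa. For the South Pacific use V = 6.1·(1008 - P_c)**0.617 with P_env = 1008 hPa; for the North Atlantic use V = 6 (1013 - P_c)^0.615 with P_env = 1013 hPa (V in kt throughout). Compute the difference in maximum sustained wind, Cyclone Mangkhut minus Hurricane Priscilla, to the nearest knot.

99 kt

Cyclone Mangkhut: ΔP = 137; V ≈ 6.1 × 137^0.617 ≈ 126.97 kt.
Hurricane Priscilla: ΔP = 12; V ≈ 6 × 12^0.615 ≈ 27.66 kt.
Difference ≈ 126.97 − 27.66 = 99.31 → 99 kt.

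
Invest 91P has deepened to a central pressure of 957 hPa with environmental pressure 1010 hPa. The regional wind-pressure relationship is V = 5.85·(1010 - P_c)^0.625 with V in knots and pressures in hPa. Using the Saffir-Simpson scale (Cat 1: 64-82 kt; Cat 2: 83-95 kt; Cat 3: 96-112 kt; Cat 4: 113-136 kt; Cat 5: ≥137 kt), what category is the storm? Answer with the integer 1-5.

ΔP = 1010 − 957 = 53 hPa.
V ≈ 5.85 × 53^0.625 = 5.85 × 11.96 ≈ 70 kt.
70 kt falls in the Category 1 band.

1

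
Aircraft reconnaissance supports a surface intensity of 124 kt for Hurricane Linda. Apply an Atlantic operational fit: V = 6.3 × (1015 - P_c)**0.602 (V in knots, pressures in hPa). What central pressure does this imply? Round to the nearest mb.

874 mb

ΔP = (V / 6.3)^(1/0.602) = (124/6.3)^1.661.
124/6.3 = 19.683; 19.683^1.661 ≈ 141.14 mb.
P_c = 1015 − 141.14 = 873.86 ≈ 874 mb.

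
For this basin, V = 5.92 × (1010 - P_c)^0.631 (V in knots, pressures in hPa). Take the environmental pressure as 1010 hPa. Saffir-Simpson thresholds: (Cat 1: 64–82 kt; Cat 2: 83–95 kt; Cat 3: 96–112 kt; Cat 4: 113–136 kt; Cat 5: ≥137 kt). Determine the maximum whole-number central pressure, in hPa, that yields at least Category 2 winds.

944 hPa

Category 2 begins at V = 83 kt.
Required ΔP = (83/5.92)^(1/0.631) = 14.020^1.585 ≈ 65.67 hPa.
P_c ≤ 1010 − 65.67 = 944.33, so the highest integer P_c is 944 hPa.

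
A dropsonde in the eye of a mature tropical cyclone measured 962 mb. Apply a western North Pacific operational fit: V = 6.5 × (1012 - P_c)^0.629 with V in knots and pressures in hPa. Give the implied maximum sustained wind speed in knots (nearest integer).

76 kt

ΔP = 1012 − 962 = 50 mb.
50^0.629 ≈ 11.713.
V ≈ 6.5 × 11.713 ≈ 76.1 kt.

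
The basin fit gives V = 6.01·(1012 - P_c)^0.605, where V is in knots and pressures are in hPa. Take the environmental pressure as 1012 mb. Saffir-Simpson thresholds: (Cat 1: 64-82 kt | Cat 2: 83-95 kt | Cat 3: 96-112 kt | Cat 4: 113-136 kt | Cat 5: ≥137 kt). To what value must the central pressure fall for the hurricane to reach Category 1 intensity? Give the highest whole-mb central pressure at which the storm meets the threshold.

962 mb

Category 1 begins at V = 64 kt.
Required ΔP = (64/6.01)^(1/0.605) = 10.649^1.653 ≈ 49.89 mb.
P_c ≤ 1012 − 49.89 = 962.11, so the highest integer P_c is 962 mb.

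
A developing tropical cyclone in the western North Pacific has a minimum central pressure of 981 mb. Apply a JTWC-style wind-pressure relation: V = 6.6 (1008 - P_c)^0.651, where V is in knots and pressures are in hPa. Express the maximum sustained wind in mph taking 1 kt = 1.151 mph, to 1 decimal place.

ΔP = 1008 − 981 = 27 mb.
V ≈ 6.6 × 27^0.651 = 6.6 × 8.547 ≈ 56.411 kt.
56.411 × 1.151 ≈ 64.93 mph → 64.9 mph.

64.9 mph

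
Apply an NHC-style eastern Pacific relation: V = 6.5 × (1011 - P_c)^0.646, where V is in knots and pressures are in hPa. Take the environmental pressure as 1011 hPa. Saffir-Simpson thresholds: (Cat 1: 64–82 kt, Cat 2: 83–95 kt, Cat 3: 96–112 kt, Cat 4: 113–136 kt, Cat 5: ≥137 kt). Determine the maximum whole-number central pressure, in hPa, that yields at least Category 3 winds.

Category 3 begins at V = 96 kt.
Required ΔP = (96/6.5)^(1/0.646) = 14.769^1.548 ≈ 64.59 hPa.
P_c ≤ 1011 − 64.59 = 946.41, so the highest integer P_c is 946 hPa.

946 hPa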